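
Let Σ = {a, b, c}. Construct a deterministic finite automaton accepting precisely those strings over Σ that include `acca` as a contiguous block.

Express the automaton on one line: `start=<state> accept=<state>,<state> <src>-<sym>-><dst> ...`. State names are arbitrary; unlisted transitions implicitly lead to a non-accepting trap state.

start=s0 accept=s4 s0-a->s1 s0-b->s0 s0-c->s0 s1-a->s1 s1-b->s0 s1-c->s2 s2-a->s1 s2-b->s0 s2-c->s3 s3-a->s4 s3-b->s0 s3-c->s0 s4-a->s4 s4-b->s4 s4-c->s4

Track how much of `acca` has been matched so far: state s0 is no progress, s4 is the absorbing accept state reached once `acca` has occurred. Intermediate states record partial matches; on a mismatch, fall back to the longest reusable overlap.
        a   b   c  
>  s0   s1  s0  s0 
   s1   s1  s0  s2 
   s2   s1  s0  s3 
   s3   s4  s0  s0 
 * s4   s4  s4  s4 
(> = start, * = accepting)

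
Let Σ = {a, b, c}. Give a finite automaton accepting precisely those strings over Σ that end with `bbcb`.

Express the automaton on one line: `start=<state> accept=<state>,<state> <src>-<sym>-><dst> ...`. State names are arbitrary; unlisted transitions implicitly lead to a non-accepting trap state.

Remember how much of `bbcb` the current input suffix matches. State q0 means no match yet; q1 means the last symbol is `b`; q2 means the last 2 symbols are `bb`; q3 means the last 3 symbols are `bbc`; q4 means the last 4 symbols are `bbcb`. Only q4 accepts. On a mismatch, fall back to the longest proper suffix that is still a prefix of `bbcb`.
5 states suffice.
        a   b   c  
>  q0   q0  q1  q0 
   q1   q0  q2  q0 
   q2   q0  q2  q3 
   q3   q0  q4  q0 
 * q4   q0  q2  q0 
(> = start, * = accepting)

start=q0 accept=q4 q0-a->q0 q0-b->q1 q0-c->q0 q1-a->q0 q1-b->q2 q1-c->q0 q2-a->q0 q2-b->q2 q2-c->q3 q3-a->q0 q3-b->q4 q3-c->q0 q4-a->q0 q4-b->q2 q4-c->q0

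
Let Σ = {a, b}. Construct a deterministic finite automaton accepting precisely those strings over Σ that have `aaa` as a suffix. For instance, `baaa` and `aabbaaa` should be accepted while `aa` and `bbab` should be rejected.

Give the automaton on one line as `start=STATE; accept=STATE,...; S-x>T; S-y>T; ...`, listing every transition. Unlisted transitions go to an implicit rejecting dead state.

Remember how much of `aaa` the current input suffix matches. State s0 means no match yet; s1 means the last symbol is `a`; s2 means the last 2 symbols are `aa`; s3 means the last 3 symbols are `aaa`. Only s3 accepts. On a mismatch, fall back to the longest proper suffix that is still a prefix of `aaa`.
        a   b  
>  s0   s1  s0 
   s1   s2  s0 
   s2   s3  s0 
 * s3   s3  s0 
(> = start, * = accepting)

start=s0; accept=s3; s0-a>s1; s0-b>s0; s1-a>s2; s1-b>s0; s2-a>s3; s2-b>s0; s3-a>s3; s3-b>s0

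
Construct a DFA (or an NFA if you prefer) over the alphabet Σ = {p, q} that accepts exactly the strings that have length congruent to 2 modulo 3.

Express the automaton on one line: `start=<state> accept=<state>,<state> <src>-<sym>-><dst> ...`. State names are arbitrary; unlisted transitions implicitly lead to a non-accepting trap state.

start=S0 accept=S2 S0-p->S1 S0-q->S1 S1-p->S2 S1-q->S2 S2-p->S0 S2-q->S0

Only the length mod 3 matters, so use a 3-cycle: from any state, every input symbol moves to the next state, wrapping S2 back to S0. Mark S2 accepting.
3 states suffice.
        p   q  
>  S0   S1  S1 
   S1   S2  S2 
 * S2   S0  S0 
(> = start, * = accepting)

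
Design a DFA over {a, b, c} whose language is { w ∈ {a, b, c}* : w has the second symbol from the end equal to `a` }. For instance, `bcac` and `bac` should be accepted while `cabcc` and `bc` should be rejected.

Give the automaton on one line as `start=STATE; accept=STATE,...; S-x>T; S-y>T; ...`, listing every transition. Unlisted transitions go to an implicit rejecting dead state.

Because acceptance depends on a position counted from the end, the machine has to buffer the most recent 2 symbols. Make each state the string of the last up-to-2 symbols read; on input `x` shift the window left and append `x`. Accept when the buffered window has length 2 and begins with `a`.
With 13 states:
          a    b    c  
>  q0     q1   q2   q3 
   q1     q4   q5   q6 
   q2     q7   q8   q9 
   q3    q10  q11  q12 
 * q4     q4   q5   q6 
 * q5     q7   q8   q9 
 * q6    q10  q11  q12 
   q7     q4   q5   q6 
   q8     q7   q8   q9 
   q9    q10  q11  q12 
   q10    q4   q5   q6 
   q11    q7   q8   q9 
   q12   q10  q11  q12 
(> = start, * = accepting)

start=q0; accept=q4,q5,q6; q0-a>q1; q0-b>q2; q0-c>q3; q1-a>q4; q1-b>q5; q1-c>q6; q2-a>q7; q2-b>q8; q2-c>q9; q3-a>q10; q3-b>q11; q3-c>q12; q4-a>q4; q4-b>q5; q4-c>q6; q5-a>q7; q5-b>q8; q5-c>q9; q6-a>q10; q6-b>q11; q6-c>q12; q7-a>q4; q7-b>q5; q7-c>q6; q8-a>q7; q8-b>q8; q8-c>q9; q9-a>q10; q9-b>q11; q9-c>q12; q10-a>q4; q10-b>q5; q10-c>q6; q11-a>q7; q11-b>q8; q11-c>q9; q12-a>q10; q12-b>q11; q12-c>q12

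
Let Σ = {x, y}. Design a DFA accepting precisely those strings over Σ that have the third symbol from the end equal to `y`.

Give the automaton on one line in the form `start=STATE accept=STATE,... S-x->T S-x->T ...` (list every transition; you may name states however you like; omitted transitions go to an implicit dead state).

Because acceptance depends on a position counted from the end, the machine has to buffer the most recent 3 symbols. Make each state the string of the last up-to-3 symbols read; on input `x` shift the window left and append `x`. Accept when the buffered window has length 3 and begins with `y`.
A 15-state machine:
          x    y  
>  S0     S1   S2 
   S1     S3   S4 
   S2     S5   S6 
   S3     S7   S8 
   S4     S9  S10 
   S5    S11  S12 
   S6    S13  S14 
   S7     S7   S8 
   S8     S9  S10 
   S9    S11  S12 
   S10   S13  S14 
 * S11    S7   S8 
 * S12    S9  S10 
 * S13   S11  S12 
 * S14   S13  S14 
(> = start, * = accepting)

start=S0 accept=S11,S12,S13,S14 S0-x->S1 S0-y->S2 S1-x->S3 S1-y->S4 S2-x->S5 S2-y->S6 S3-x->S7 S3-y->S8 S4-x->S9 S4-y->S10 S5-x->S11 S5-y->S12 S6-x->S13 S6-y->S14 S7-x->S7 S7-y->S8 S8-x->S9 S8-y->S10 S9-x->S11 S9-y->S12 S10-x->S13 S10-y->S14 S11-x->S7 S11-y->S8 S12-x->S9 S12-y->S10 S13-x->S11 S13-y->S12 S14-x->S13 S14-y->S14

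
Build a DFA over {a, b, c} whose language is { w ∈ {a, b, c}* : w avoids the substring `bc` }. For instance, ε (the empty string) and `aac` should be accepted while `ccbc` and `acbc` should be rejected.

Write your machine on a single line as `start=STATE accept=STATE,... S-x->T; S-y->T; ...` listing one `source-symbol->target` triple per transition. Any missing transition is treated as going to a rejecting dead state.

start=S0; accept=S0,S1; S0-a->S0; S0-b->S1; S0-c->S0; S1-a->S0; S1-b->S1; S1-c->S2; S2-a->S2; S2-b->S2; S2-c->S2

Track partial matches of the forbidden pattern `bc`. State S2 is a dead state reached once `bc` has occurred; every other state accepts. S0 means no part of `bc` is currently matched.
        a   b   c  
>* S0   S0  S1  S0 
 * S1   S0  S1  S2 
   S2   S2  S2  S2 
(> = start, * = accepting)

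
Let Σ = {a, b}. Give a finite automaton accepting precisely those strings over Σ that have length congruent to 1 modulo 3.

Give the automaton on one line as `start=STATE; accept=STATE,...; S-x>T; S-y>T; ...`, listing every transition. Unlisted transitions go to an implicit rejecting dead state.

start=q0; accept=q1; q0-a>q1; q0-b>q1; q1-a>q2; q1-b>q2; q2-a>q0; q2-b>q0

Count input length modulo 3: every symbol advances one step around the cycle q0 → q1 → q2 → q0. Accept at q1.
With 3 states:
        a   b  
>  q0   q1  q1 
 * q1   q2  q2 
   q2   q0  q0 
(> = start, * = accepting)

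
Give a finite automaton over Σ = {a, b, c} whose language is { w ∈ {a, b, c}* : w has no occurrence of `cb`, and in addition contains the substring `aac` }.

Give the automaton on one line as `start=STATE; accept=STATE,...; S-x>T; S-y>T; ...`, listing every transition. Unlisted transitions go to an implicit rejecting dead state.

start=q0; accept=q5,q6; q0-a>q1; q0-b>q0; q0-c>q2; q1-a>q3; q1-b>q0; q1-c>q2; q2-a>q1; q2-b>q4; q2-c>q2; q3-a>q3; q3-b>q0; q3-c>q5; q4-a>q4; q4-b>q4; q4-c>q4; q5-a>q6; q5-b>q4; q5-c>q5; q6-a>q6; q6-b>q6; q6-c>q5

Handle the two conditions separately and then intersect. The first has 3 states tracking partial matches of the forbidden pattern `cb`; the second has 4 states tracking whether and how much of `aac` has been seen. A product state is a pair (one from each), accepting exactly when both do. Equivalent product states are then merged.
A 7-state machine:
        a   b   c  
>  q0   q1  q0  q2 
   q1   q3  q0  q2 
   q2   q1  q4  q2 
   q3   q3  q0  q5 
   q4   q4  q4  q4 
 * q5   q6  q4  q5 
 * q6   q6  q6  q5 
(> = start, * = accepting)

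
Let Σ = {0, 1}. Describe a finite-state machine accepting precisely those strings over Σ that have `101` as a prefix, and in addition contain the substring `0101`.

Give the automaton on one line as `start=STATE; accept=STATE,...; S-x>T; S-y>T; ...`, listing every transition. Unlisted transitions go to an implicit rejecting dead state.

Handle the two conditions separately and then intersect. The first has 5 states tracking whether the input so far still matches the prefix `101`; the second has 5 states tracking whether and how much of `0101` has been seen. A product state is a pair (one from each), accepting exactly when both do. After merging equivalent states the machine shrinks.
A 9-state machine:
        0   1  
>  s0   s1  s2 
   s1   s1  s1 
   s2   s3  s1 
   s3   s1  s4 
   s4   s5  s6 
   s5   s7  s8 
   s6   s7  s6 
   s7   s7  s4 
 * s8   s8  s8 
(> = start, * = accepting)

start=s0; accept=s8; s0-0>s1; s0-1>s2; s1-0>s1; s1-1>s1; s2-0>s3; s2-1>s1; s3-0>s1; s3-1>s4; s4-0>s5; s4-1>s6; s5-0>s7; s5-1>s8; s6-0>s7; s6-1>s6; s7-0>s7; s7-1>s4; s8-0>s8; s8-1>s8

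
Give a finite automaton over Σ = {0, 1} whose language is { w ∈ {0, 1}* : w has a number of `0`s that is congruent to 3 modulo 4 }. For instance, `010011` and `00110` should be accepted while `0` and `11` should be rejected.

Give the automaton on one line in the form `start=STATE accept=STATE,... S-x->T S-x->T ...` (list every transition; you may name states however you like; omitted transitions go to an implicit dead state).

The only thing that matters is how many `0`s have appeared, reduced mod 4. Use one state per residue: s0 for 0, …, s3 for 3. Reading `0` moves to the next residue; anything else stays put. s3 is accepting.
A 4-state machine:
        0   1  
>  s0   s1  s0 
   s1   s2  s1 
   s2   s3  s2 
 * s3   s0  s3 
(> = start, * = accepting)

start=s0 accept=s3 s0-0->s1 s0-1->s0 s1-0->s2 s1-1->s1 s2-0->s3 s2-1->s2 s3-0->s0 s3-1->s3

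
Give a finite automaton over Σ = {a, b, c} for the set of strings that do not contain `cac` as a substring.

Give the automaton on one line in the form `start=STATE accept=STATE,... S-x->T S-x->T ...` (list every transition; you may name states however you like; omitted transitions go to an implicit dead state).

Track partial matches of the forbidden pattern `cac`. State S3 is a dead state reached once `cac` has occurred; every other state accepts. S0 means no part of `cac` is currently matched.
With 4 states:
        a   b   c  
>* S0   S0  S0  S1 
 * S1   S2  S0  S1 
 * S2   S0  S0  S3 
   S3   S3  S3  S3 
(> = start, * = accepting)

start=S0 accept=S0,S1,S2 S0-a->S0 S0-b->S0 S0-c->S1 S1-a->S2 S1-b->S0 S1-c->S1 S2-a->S0 S2-b->S0 S2-c->S3 S3-a->S3 S3-b->S3 S3-c->S3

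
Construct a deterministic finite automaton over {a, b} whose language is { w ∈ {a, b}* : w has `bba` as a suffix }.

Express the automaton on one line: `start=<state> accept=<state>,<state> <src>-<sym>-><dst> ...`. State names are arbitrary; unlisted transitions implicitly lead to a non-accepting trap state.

Let each state record the length of the longest suffix of the input read so far that is also a prefix of `bba`. s1 means the last symbol is `b`; s2 means the last 2 symbols are `bb`; s3 means the last 3 symbols are `bba`. Accept only at s3, where the string currently ends in `bba`.
        a   b  
>  s0   s0  s1 
   s1   s0  s2 
   s2   s3  s2 
 * s3   s0  s1 
(> = start, * = accepting)

start=s0 accept=s3 s0-a->s0 s0-b->s1 s1-a->s0 s1-b->s2 s2-a->s3 s2-b->s2 s3-a->s0 s3-b->s1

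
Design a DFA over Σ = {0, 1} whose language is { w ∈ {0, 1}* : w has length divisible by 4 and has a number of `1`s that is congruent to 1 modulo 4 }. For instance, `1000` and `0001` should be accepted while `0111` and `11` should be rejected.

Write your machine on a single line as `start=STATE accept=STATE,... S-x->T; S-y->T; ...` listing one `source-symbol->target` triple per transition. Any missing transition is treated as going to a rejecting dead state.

Build one automaton per condition and run them in lockstep. One (4 states) tracks the input length modulo 4; the other (4 states) tracks the count of `1`s modulo 4. Each combined state is a pair, one component from each; accept when both components accept.
16 states suffice.
          0    1  
>  q0     q1   q2 
   q1     q3   q4 
   q2     q4   q5 
   q3     q6   q7 
   q4     q7   q8 
   q5     q8   q9 
   q6     q0  q10 
   q7    q10  q11 
   q8    q11  q12 
   q9    q12   q0 
 * q10    q2  q13 
   q11   q13  q14 
   q12   q14   q1 
   q13    q5  q15 
   q14   q15   q3 
   q15    q9   q6 
(> = start, * = accepting)

start=q0; accept=q10; q0-0->q1; q0-1->q2; q1-0->q3; q1-1->q4; q2-0->q4; q2-1->q5; q3-0->q6; q3-1->q7; q4-0->q7; q4-1->q8; q5-0->q8; q5-1->q9; q6-0->q0; q6-1->q10; q7-0->q10; q7-1->q11; q8-0->q11; q8-1->q12; q9-0->q12; q9-1->q0; q10-0->q2; q10-1->q13; q11-0->q13; q11-1->q14; q12-0->q14; q12-1->q1; q13-0->q5; q13-1->q15; q14-0->q15; q14-1->q3; q15-0->q9; q15-1->q6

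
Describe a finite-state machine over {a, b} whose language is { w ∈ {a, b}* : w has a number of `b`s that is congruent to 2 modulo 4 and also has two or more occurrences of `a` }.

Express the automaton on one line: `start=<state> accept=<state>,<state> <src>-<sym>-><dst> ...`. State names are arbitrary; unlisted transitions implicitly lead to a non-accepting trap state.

Build one automaton per condition and run them in lockstep. The first has 4 states tracking the count of `b`s modulo 4; the second has 4 states tracking the count of `a`s, saturating at 3. A product state is a pair (one from each), accepting exactly when both do. Minimizing collapses redundant product states.
With 12 states:
          a    b  
>  q0     q1   q2 
   q1     q3   q4 
   q2     q4   q5 
   q3     q3   q6 
   q4     q6   q7 
   q5     q7   q8 
   q6     q6   q9 
   q7     q9  q10 
   q8    q10   q0 
 * q9     q9  q11 
   q10   q11   q1 
   q11   q11   q3 
(> = start, * = accepting)

start=q0 accept=q9 q0-a->q1 q0-b->q2 q1-a->q3 q1-b->q4 q2-a->q4 q2-b->q5 q3-a->q3 q3-b->q6 q4-a->q6 q4-b->q7 q5-a->q7 q5-b->q8 q6-a->q6 q6-b->q9 q7-a->q9 q7-b->q10 q8-a->q10 q8-b->q0 q9-a->q9 q9-b->q11 q10-a->q11 q10-b->q1 q11-a->q11 q11-b->q3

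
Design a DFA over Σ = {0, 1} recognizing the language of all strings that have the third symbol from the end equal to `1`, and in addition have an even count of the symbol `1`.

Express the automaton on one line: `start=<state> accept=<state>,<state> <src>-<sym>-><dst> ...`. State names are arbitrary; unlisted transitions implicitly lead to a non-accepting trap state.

Run two small machines in parallel and take their product. One (15 states) tracks the last 3 symbols read; the other (2 states) tracks the count of `1`s modulo 2. Each combined state is a pair, one component from each; accept when both components accept.
       0  1 
>  A   B  C 
   B   D  E 
   C   F  G 
   D   H  I 
   E   J  K 
   F   L  M 
   G   N  O 
   H   H  I 
   I   J  K 
   J   L  M 
   K   N  O 
   L   P  Q 
 * M   R  S 
 * N   T  U 
   O   V  W 
   P   P  Q 
   Q   R  S 
   R   T  U 
   S   V  W 
 * T   H  I 
   U   J  K 
   V   L  M 
 * W   N  O 
(> = start, * = accepting)

start=A accept=M,N,T,W A-0->B A-1->C B-0->D B-1->E C-0->F C-1->G D-0->H D-1->I E-0->J E-1->K F-0->L F-1->M G-0->N G-1->O H-0->H H-1->I I-0->J I-1->K J-0->L J-1->M K-0->N K-1->O L-0->P L-1->Q M-0->R M-1->S N-0->T N-1->U O-0->V O-1->W P-0->P P-1->Q Q-0->R Q-1->S R-0->T R-1->U S-0->V S-1->W T-0->H T-1->I U-0->J U-1->K V-0->L V-1->M W-0->N W-1->O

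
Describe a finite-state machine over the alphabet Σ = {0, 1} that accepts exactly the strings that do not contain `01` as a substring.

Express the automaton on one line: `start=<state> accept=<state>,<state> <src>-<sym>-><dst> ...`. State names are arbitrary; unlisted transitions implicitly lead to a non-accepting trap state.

start=S0 accept=S0,S1 S0-0->S1 S0-1->S0 S1-0->S1 S1-1->S2 S2-0->S2 S2-1->S2

Track partial matches of the forbidden pattern `01`. State S2 is a dead state reached once `01` has occurred; every other state accepts. S0 means no part of `01` is currently matched.
With 3 states:
        0   1  
>* S0   S1  S0 
 * S1   S1  S2 
   S2   S2  S2 
(> = start, * = accepting)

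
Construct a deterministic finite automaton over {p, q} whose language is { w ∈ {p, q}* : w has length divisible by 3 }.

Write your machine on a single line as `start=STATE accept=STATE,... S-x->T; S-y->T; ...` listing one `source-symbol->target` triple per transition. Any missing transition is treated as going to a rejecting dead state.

start=s0; accept=s0; s0-p->s1; s0-q->s1; s1-p->s2; s1-q->s2; s2-p->s0; s2-q->s0

Count input length modulo 3: every symbol advances one step around the cycle s0 → s1 → s2 → s0. Accept at s0.
With 3 states:
        p   q  
>* s0   s1  s1 
   s1   s2  s2 
   s2   s0  s0 
(> = start, * = accepting)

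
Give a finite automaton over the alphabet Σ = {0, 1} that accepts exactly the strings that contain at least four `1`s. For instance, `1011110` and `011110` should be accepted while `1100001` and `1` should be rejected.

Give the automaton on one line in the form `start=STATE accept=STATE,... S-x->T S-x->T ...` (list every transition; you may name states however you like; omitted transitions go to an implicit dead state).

Count `1`s, saturating at 5: states A through E mean 0 through 4 `1`s seen; F means more than 4. Each `1` increments (capped at F); other symbols loop. Accept from {E, F}.
       0  1 
>  A   A  B 
   B   B  C 
   C   C  D 
   D   D  E 
 * E   E  F 
 * F   F  F 
(> = start, * = accepting)

start=A accept=E,F A-0->A A-1->B B-0->B B-1->C C-0->C C-1->D D-0->D D-1->E E-0->E E-1->F F-0->F F-1->F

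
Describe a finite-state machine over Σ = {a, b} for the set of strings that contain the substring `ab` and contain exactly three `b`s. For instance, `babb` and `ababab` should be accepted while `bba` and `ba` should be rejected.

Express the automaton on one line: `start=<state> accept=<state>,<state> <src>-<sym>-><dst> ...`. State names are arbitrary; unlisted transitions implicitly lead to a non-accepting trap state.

start=S0 accept=S7 S0-a->S1 S0-b->S2 S1-a->S1 S1-b->S3 S2-a->S3 S2-b->S4 S3-a->S3 S3-b->S5 S4-a->S5 S4-b->S6 S5-a->S5 S5-b->S7 S6-a->S6 S6-b->S6 S7-a->S7 S7-b->S6

Run two small machines in parallel and take their product. One (3 states) tracks whether and how much of `ab` has been seen; the other (5 states) tracks the count of `b`s, saturating at 4. Each combined state is a pair, one component from each; accept when both components accept. After merging equivalent states the machine shrinks.
        a   b  
>  S0   S1  S2 
   S1   S1  S3 
   S2   S3  S4 
   S3   S3  S5 
   S4   S5  S6 
   S5   S5  S7 
   S6   S6  S6 
 * S7   S7  S6 
(> = start, * = accepting)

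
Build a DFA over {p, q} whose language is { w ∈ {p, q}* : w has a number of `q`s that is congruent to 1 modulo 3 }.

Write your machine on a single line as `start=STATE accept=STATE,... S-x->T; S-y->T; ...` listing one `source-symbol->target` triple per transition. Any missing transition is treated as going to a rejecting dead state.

start=A; accept=B; A-p->A; A-q->B; B-p->B; B-q->C; C-p->C; C-q->A

Keep the running count of `q`s modulo 3: each `q` advances along the cycle A → B → C → A while other symbols loop. Accept at B.
A 3-state machine:
       p  q 
>  A   A  B 
 * B   B  C 
   C   C  A 
(> = start, * = accepting)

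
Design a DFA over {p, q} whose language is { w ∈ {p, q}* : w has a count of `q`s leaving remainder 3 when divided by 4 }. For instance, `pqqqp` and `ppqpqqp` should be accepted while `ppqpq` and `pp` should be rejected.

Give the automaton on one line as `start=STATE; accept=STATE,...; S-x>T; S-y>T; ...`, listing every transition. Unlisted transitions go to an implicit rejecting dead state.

The only thing that matters is how many `q`s have appeared, reduced mod 4. Use one state per residue: S0 for 0, …, S3 for 3. Reading `q` moves to the next residue; anything else stays put. S3 is accepting.
With 4 states:
        p   q  
>  S0   S0  S1 
   S1   S1  S2 
   S2   S2  S3 
 * S3   S3  S0 
(> = start, * = accepting)

start=S0; accept=S3; S0-p>S0; S0-q>S1; S1-p>S1; S1-q>S2; S2-p>S2; S2-q>S3; S3-p>S3; S3-q>S0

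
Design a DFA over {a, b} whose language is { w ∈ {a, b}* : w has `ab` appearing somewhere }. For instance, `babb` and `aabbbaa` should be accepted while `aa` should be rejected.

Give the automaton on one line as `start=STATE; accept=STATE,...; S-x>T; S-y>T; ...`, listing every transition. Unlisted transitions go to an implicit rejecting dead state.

Track how much of `ab` has been matched so far: state S0 is no progress, S2 is the absorbing accept state reached once `ab` has occurred. Intermediate states record partial matches; on a mismatch, fall back to the longest reusable overlap.
3 states suffice.
        a   b  
>  S0   S1  S0 
   S1   S1  S2 
 * S2   S2  S2 
(> = start, * = accepting)

start=S0; accept=S2; S0-a>S1; S0-b>S0; S1-a>S1; S1-b>S2; S2-a>S2; S2-b>S2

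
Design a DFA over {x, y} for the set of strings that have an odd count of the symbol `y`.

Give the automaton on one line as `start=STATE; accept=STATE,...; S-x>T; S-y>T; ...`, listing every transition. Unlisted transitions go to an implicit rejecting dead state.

The only thing that matters is how many `y`s have appeared, reduced mod 2. Use one state per residue: q0 for 0, …, q1 for 1. Reading `y` moves to the next residue; anything else stays put. q1 is accepting.
2 states suffice.
        x   y  
>  q0   q0  q1 
 * q1   q1  q0 
(> = start, * = accepting)

start=q0; accept=q1; q0-x>q0; q0-y>q1; q1-x>q1; q1-y>q0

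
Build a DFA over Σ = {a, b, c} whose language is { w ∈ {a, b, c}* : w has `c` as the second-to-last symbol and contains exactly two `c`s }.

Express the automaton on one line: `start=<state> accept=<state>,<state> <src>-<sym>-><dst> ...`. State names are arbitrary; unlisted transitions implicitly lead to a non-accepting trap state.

start=S0 accept=S3,S5 S0-a->S0 S0-b->S0 S0-c->S1 S1-a->S2 S1-b->S2 S1-c->S3 S2-a->S2 S2-b->S2 S2-c->S4 S3-a->S5 S3-b->S5 S3-c->S6 S4-a->S5 S4-b->S5 S4-c->S6 S5-a->S6 S5-b->S6 S5-c->S6 S6-a->S6 S6-b->S6 S6-c->S6

Run two small machines in parallel and take their product. One (13 states) tracks the last 2 symbols read; the other (4 states) tracks the count of `c`s, saturating at 3. Each combined state is a pair, one component from each; accept when both components accept. After merging equivalent states the machine shrinks.
        a   b   c  
>  S0   S0  S0  S1 
   S1   S2  S2  S3 
   S2   S2  S2  S4 
 * S3   S5  S5  S6 
   S4   S5  S5  S6 
 * S5   S6  S6  S6 
   S6   S6  S6  S6 
(> = start, * = accepting)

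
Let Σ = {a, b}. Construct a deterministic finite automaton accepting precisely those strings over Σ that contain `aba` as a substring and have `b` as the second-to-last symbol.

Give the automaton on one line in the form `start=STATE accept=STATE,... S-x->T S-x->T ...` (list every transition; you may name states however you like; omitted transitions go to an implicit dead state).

Run two small machines in parallel and take their product. The first has 4 states tracking whether and how much of `aba` has been seen; the second has 7 states tracking the last 2 symbols read. A product state is a pair (one from each), accepting exactly when both do.
11 states suffice.
          a    b  
>  q0     q1   q2 
   q1     q3   q4 
   q2     q5   q6 
   q3     q3   q4 
   q4     q7   q6 
   q5     q3   q4 
   q6     q5   q6 
 * q7     q8   q9 
   q8     q8   q9 
   q9     q7  q10 
 * q10    q7  q10 
(> = start, * = accepting)

start=q0 accept=q7,q10 q0-a->q1 q0-b->q2 q1-a->q3 q1-b->q4 q2-a->q5 q2-b->q6 q3-a->q3 q3-b->q4 q4-a->q7 q4-b->q6 q5-a->q3 q5-b->q4 q6-a->q5 q6-b->q6 q7-a->q8 q7-b->q9 q8-a->q8 q8-b->q9 q9-a->q7 q9-b->q10 q10-a->q7 q10-b->q10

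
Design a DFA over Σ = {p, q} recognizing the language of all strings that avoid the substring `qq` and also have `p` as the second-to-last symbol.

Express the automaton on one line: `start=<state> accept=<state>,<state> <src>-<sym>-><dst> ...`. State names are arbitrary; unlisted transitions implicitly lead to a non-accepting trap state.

Run two small machines in parallel and take their product. One (3 states) tracks partial matches of the forbidden pattern `qq`; the other (7 states) tracks the last 2 symbols read. Each combined state is a pair, one component from each; accept when both components accept. After merging equivalent states the machine shrinks.
6 states suffice.
        p   q  
>  S0   S1  S2 
   S1   S3  S4 
   S2   S1  S5 
 * S3   S3  S4 
 * S4   S1  S5 
   S5   S5  S5 
(> = start, * = accepting)

start=S0 accept=S3,S4 S0-p->S1 S0-q->S2 S1-p->S3 S1-q->S4 S2-p->S1 S2-q->S5 S3-p->S3 S3-q->S4 S4-p->S1 S4-q->S5 S5-p->S5 S5-q->S5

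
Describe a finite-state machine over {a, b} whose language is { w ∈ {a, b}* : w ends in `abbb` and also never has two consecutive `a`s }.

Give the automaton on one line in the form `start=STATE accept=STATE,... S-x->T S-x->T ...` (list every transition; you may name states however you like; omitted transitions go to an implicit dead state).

start=S0 accept=S5 S0-a->S1 S0-b->S0 S1-a->S2 S1-b->S3 S2-a->S2 S2-b->S2 S3-a->S1 S3-b->S4 S4-a->S1 S4-b->S5 S5-a->S1 S5-b->S0

Handle the two conditions separately and then intersect. One (5 states) tracks how much of the suffix `abbb` has currently been matched; the other (3 states) tracks partial matches of the forbidden pattern `aa`. Each combined state is a pair, one component from each; accept when both components accept. After merging equivalent states the machine shrinks.
A 6-state machine:
        a   b  
>  S0   S1  S0 
   S1   S2  S3 
   S2   S2  S2 
   S3   S1  S4 
   S4   S1  S5 
 * S5   S1  S0 
(> = start, * = accepting)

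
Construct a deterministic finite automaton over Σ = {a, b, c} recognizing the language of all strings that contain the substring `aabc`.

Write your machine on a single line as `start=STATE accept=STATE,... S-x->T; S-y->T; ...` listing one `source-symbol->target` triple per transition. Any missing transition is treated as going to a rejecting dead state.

Track how much of `aabc` has been matched so far: state q0 is no progress, q4 is the absorbing accept state reached once `aabc` has occurred. Intermediate states record partial matches; on a mismatch, fall back to the longest reusable overlap.
5 states suffice.
        a   b   c  
>  q0   q1  q0  q0 
   q1   q2  q0  q0 
   q2   q2  q3  q0 
   q3   q1  q0  q4 
 * q4   q4  q4  q4 
(> = start, * = accepting)

start=q0; accept=q4; q0-a->q1; q0-b->q0; q0-c->q0; q1-a->q2; q1-b->q0; q1-c->q0; q2-a->q2; q2-b->q3; q2-c->q0; q3-a->q1; q3-b->q0; q3-c->q4; q4-a->q4; q4-b->q4; q4-c->q4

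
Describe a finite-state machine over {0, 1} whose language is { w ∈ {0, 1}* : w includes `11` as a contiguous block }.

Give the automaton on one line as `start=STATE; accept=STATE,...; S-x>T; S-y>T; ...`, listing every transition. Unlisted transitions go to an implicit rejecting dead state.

Track how much of `11` has been matched so far: state q0 is no progress, q2 is the absorbing accept state reached once `11` has occurred. Intermediate states record partial matches; on a mismatch, fall back to the longest reusable overlap.
With 3 states:
        0   1  
>  q0   q0  q1 
   q1   q0  q2 
 * q2   q2  q2 
(> = start, * = accepting)

start=q0; accept=q2; q0-0>q0; q0-1>q1; q1-0>q0; q1-1>q2; q2-0>q2; q2-1>q2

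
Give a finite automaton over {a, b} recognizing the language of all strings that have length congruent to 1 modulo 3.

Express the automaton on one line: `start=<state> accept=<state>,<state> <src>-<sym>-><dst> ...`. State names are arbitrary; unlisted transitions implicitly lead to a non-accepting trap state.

start=q0 accept=q1 q0-a->q1 q0-b->q1 q1-a->q2 q1-b->q2 q2-a->q0 q2-b->q0

Count input length modulo 3: every symbol advances one step around the cycle q0 → q1 → q2 → q0. Accept at q1.
A 3-state machine:
        a   b  
>  q0   q1  q1 
 * q1   q2  q2 
   q2   q0  q0 
(> = start, * = accepting)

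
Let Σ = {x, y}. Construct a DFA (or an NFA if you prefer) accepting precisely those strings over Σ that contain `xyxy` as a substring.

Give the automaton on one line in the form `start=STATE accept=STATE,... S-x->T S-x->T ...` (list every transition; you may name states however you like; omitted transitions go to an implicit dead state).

start=q0 accept=q4 q0-x->q1 q0-y->q0 q1-x->q1 q1-y->q2 q2-x->q3 q2-y->q0 q3-x->q1 q3-y->q4 q4-x->q4 q4-y->q4

Track how much of `xyxy` has been matched so far: state q0 is no progress, q4 is the absorbing accept state reached once `xyxy` has occurred. Intermediate states record partial matches; on a mismatch, fall back to the longest reusable overlap.
        x   y  
>  q0   q1  q0 
   q1   q1  q2 
   q2   q3  q0 
   q3   q1  q4 
 * q4   q4  q4 
(> = start, * = accepting)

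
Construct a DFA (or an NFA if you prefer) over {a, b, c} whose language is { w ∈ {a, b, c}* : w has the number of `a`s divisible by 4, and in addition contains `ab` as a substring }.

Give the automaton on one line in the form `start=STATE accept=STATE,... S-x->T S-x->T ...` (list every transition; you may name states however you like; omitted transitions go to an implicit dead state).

start=q0 accept=q11 q0-a->q1 q0-b->q0 q0-c->q0 q1-a->q2 q1-b->q3 q1-c->q4 q2-a->q5 q2-b->q6 q2-c->q7 q3-a->q6 q3-b->q3 q3-c->q3 q4-a->q2 q4-b->q4 q4-c->q4 q5-a->q8 q5-b->q9 q5-c->q10 q6-a->q9 q6-b->q6 q6-c->q6 q7-a->q5 q7-b->q7 q7-c->q7 q8-a->q1 q8-b->q11 q8-c->q0 q9-a->q11 q9-b->q9 q9-c->q9 q10-a->q8 q10-b->q10 q10-c->q10 q11-a->q3 q11-b->q11 q11-c->q11

Build one automaton per condition and run them in lockstep. One (4 states) tracks the count of `a`s modulo 4; the other (3 states) tracks whether and how much of `ab` has been seen. Each combined state is a pair, one component from each; accept when both components accept.
A 12-state machine:
          a    b    c  
>  q0     q1   q0   q0 
   q1     q2   q3   q4 
   q2     q5   q6   q7 
   q3     q6   q3   q3 
   q4     q2   q4   q4 
   q5     q8   q9  q10 
   q6     q9   q6   q6 
   q7     q5   q7   q7 
   q8     q1  q11   q0 
   q9    q11   q9   q9 
   q10    q8  q10  q10 
 * q11    q3  q11  q11 
(> = start, * = accepting)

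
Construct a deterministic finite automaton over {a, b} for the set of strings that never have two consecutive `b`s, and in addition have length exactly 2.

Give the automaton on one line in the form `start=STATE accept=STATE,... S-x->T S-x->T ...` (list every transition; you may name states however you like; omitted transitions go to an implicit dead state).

start=s0 accept=s3 s0-a->s1 s0-b->s2 s1-a->s3 s1-b->s3 s2-a->s3 s2-b->s4 s3-a->s4 s3-b->s4 s4-a->s4 s4-b->s4

Build one automaton per condition and run them in lockstep. The first has 3 states tracking partial matches of the forbidden pattern `bb`; the second has 4 states tracking the input length, saturating at 3. A product state is a pair (one from each), accepting exactly when both do. Minimizing collapses redundant product states.
5 states suffice.
        a   b  
>  s0   s1  s2 
   s1   s3  s3 
   s2   s3  s4 
 * s3   s4  s4 
   s4   s4  s4 
(> = start, * = accepting)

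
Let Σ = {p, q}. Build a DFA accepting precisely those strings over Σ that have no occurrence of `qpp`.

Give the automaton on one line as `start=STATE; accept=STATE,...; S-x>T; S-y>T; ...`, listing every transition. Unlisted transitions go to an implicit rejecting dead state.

start=A; accept=A,B,C; A-p>A; A-q>B; B-p>C; B-q>B; C-p>D; C-q>B; D-p>D; D-q>D

This is the complement of 'contains `qpp`'. Use the same substring-matching states — A through D holding how much of `qpp` has just been matched — but flip the accepting set: everything except the trap D accepts.
With 4 states:
       p  q 
>* A   A  B 
 * B   C  B 
 * C   D  B 
   D   D  D 
(> = start, * = accepting)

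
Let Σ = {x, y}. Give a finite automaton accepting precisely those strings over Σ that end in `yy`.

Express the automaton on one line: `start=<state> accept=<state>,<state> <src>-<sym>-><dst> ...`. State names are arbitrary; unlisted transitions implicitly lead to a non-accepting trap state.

Let each state record the length of the longest suffix of the input read so far that is also a prefix of `yy`. s1 means the last symbol is `y`; s2 means the last 2 symbols are `yy`. Accept only at s2, where the string currently ends in `yy`.
        x   y  
>  s0   s0  s1 
   s1   s0  s2 
 * s2   s0  s2 
(> = start, * = accepting)

start=s0 accept=s2 s0-x->s0 s0-y->s1 s1-x->s0 s1-y->s2 s2-x->s0 s2-y->s2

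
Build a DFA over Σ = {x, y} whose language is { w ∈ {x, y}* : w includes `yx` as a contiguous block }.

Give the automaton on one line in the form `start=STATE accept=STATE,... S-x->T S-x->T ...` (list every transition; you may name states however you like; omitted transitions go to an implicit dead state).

start=q0 accept=q2 q0-x->q0 q0-y->q1 q1-x->q2 q1-y->q1 q2-x->q2 q2-y->q2

Track how much of `yx` has been matched so far: state q0 is no progress, q2 is the absorbing accept state reached once `yx` has occurred. Intermediate states record partial matches; on a mismatch, fall back to the longest reusable overlap.
With 3 states:
        x   y  
>  q0   q0  q1 
   q1   q2  q1 
 * q2   q2  q2 
(> = start, * = accepting)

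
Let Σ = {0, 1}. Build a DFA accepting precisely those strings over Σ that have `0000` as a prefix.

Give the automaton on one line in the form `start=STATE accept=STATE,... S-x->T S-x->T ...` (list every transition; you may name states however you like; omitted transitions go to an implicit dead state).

Check the first 4 symbols one by one: q0 through q3 record how many have matched `0000` so far; any wrong symbol goes to the dead state q5. After all 4 match we enter the accepting sink q4.
6 states suffice.
        0   1  
>  q0   q1  q5 
   q1   q2  q5 
   q2   q3  q5 
   q3   q4  q5 
 * q4   q4  q4 
   q5   q5  q5 
(> = start, * = accepting)

start=q0 accept=q4 q0-0->q1 q0-1->q5 q1-0->q2 q1-1->q5 q2-0->q3 q2-1->q5 q3-0->q4 q3-1->q5 q4-0->q4 q4-1->q4 q5-0->q5 q5-1->q5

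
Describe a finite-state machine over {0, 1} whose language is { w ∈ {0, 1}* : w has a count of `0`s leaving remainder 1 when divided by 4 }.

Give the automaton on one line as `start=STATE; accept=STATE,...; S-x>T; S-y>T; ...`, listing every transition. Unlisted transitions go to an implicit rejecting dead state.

start=s0; accept=s1; s0-0>s1; s0-1>s0; s1-0>s2; s1-1>s1; s2-0>s3; s2-1>s2; s3-0>s0; s3-1>s3

Keep the running count of `0`s modulo 4: each `0` advances along the cycle s0 → s1 → s2 → s3 → s0 while other symbols loop. Accept at s1.
With 4 states:
        0   1  
>  s0   s1  s0 
 * s1   s2  s1 
   s2   s3  s2 
   s3   s0  s3 
(> = start, * = accepting)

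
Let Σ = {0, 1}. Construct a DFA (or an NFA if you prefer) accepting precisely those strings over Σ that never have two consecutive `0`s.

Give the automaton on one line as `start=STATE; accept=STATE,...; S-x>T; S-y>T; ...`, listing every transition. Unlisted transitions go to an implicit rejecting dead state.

start=q0; accept=q0,q1; q0-0>q1; q0-1>q0; q1-0>q2; q1-1>q0; q2-0>q2; q2-1>q2

Track partial matches of the forbidden pattern `00`. State q2 is a dead state reached once `00` has occurred; every other state accepts. q0 means no part of `00` is currently matched.
A 3-state machine:
        0   1  
>* q0   q1  q0 
 * q1   q2  q0 
   q2   q2  q2 
(> = start, * = accepting)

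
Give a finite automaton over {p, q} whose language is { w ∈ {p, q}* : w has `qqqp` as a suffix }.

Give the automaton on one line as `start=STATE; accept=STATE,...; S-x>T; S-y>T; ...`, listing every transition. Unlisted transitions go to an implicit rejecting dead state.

Remember how much of `qqqp` the current input suffix matches. State S0 means no match yet; S1 means the last symbol is `q`; S2 means the last 2 symbols are `qq`; S3 means the last 3 symbols are `qqq`; S4 means the last 4 symbols are `qqqp`. Only S4 accepts. On a mismatch, fall back to the longest proper suffix that is still a prefix of `qqqp`.
        p   q  
>  S0   S0  S1 
   S1   S0  S2 
   S2   S0  S3 
   S3   S4  S3 
 * S4   S0  S1 
(> = start, * = accepting)

start=S0; accept=S4; S0-p>S0; S0-q>S1; S1-p>S0; S1-q>S2; S2-p>S0; S2-q>S3; S3-p>S4; S3-q>S3; S4-p>S0; S4-q>S1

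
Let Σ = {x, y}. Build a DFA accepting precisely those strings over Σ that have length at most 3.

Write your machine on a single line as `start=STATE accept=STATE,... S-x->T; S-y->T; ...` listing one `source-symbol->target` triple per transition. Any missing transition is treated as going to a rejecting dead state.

We only need to distinguish lengths 0, 1, …, 3, and '>3'. Chain A → B → C → D → E on every symbol, with E looping. Accepting states: {A, B, C, D}.
       x  y 
>* A   B  B 
 * B   C  C 
 * C   D  D 
 * D   E  E 
   E   E  E 
(> = start, * = accepting)

start=A; accept=A,B,C,D; A-x->B; A-y->B; B-x->C; B-y->C; C-x->D; C-y->D; D-x->E; D-y->E; E-x->E; E-y->E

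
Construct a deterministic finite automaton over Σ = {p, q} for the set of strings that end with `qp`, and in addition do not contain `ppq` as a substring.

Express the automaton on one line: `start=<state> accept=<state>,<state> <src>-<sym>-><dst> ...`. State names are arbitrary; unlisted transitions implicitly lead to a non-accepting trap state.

start=S0 accept=S4 S0-p->S1 S0-q->S2 S1-p->S3 S1-q->S2 S2-p->S4 S2-q->S2 S3-p->S3 S3-q->S5 S4-p->S3 S4-q->S2 S5-p->S6 S5-q->S5 S6-p->S7 S6-q->S5 S7-p->S7 S7-q->S5

Handle the two conditions separately and then intersect. One (3 states) tracks how much of the suffix `qp` has currently been matched; the other (4 states) tracks partial matches of the forbidden pattern `ppq`. Each combined state is a pair, one component from each; accept when both components accept.
8 states suffice.
        p   q  
>  S0   S1  S2 
   S1   S3  S2 
   S2   S4  S2 
   S3   S3  S5 
 * S4   S3  S2 
   S5   S6  S5 
   S6   S7  S5 
   S7   S7  S5 
(> = start, * = accepting)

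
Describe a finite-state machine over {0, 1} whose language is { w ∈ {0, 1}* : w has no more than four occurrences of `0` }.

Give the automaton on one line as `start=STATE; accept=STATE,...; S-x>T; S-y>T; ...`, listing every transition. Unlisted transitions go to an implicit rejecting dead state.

start=S0; accept=S0,S1,S2,S3,S4; S0-0>S1; S0-1>S0; S1-0>S2; S1-1>S1; S2-0>S3; S2-1>S2; S3-0>S4; S3-1>S3; S4-0>S5; S4-1>S4; S5-0>S5; S5-1>S5

Count `0`s, saturating at 5: states S0 through S4 mean 0 through 4 `0`s seen; S5 means more than 4. Each `0` increments (capped at S5); other symbols loop. Accept from {S0, S1, S2, S3, S4}.
        0   1  
>* S0   S1  S0 
 * S1   S2  S1 
 * S2   S3  S2 
 * S3   S4  S3 
 * S4   S5  S4 
   S5   S5  S5 
(> = start, * = accepting)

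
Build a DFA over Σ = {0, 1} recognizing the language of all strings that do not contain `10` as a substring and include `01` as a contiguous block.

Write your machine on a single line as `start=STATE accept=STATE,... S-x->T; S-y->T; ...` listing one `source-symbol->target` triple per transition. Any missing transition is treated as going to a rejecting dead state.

start=S0; accept=S3; S0-0->S1; S0-1->S2; S1-0->S1; S1-1->S3; S2-0->S4; S2-1->S2; S3-0->S5; S3-1->S3; S4-0->S4; S4-1->S5; S5-0->S5; S5-1->S5

Run two small machines in parallel and take their product. The first has 3 states tracking partial matches of the forbidden pattern `10`; the second has 3 states tracking whether and how much of `01` has been seen. A product state is a pair (one from each), accepting exactly when both do.
A 6-state machine:
        0   1  
>  S0   S1  S2 
   S1   S1  S3 
   S2   S4  S2 
 * S3   S5  S3 
   S4   S4  S5 
   S5   S5  S5 
(> = start, * = accepting)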